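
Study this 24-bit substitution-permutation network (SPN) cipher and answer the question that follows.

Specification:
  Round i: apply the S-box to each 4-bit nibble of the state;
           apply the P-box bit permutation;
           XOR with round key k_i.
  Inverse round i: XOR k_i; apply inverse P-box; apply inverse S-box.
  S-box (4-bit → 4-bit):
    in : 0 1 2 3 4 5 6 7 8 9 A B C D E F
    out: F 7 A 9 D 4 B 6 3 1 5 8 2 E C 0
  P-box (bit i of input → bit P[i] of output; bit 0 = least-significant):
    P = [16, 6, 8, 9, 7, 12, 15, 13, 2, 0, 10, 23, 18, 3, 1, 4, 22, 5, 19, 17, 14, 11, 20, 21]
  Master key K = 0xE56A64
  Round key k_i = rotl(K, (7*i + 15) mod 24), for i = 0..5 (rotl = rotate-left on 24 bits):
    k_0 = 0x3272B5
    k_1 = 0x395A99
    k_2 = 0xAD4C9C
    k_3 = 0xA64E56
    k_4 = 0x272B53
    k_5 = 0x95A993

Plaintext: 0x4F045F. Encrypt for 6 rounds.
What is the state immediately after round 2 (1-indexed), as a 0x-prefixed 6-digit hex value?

0xFB902C

s_0 = plaintext = 0x4F045F
s_1 = Round(s_0, k_0) = 0x86B6AB
s_2 = Round(s_1, k_1) = 0xFB902C
s_3 = Round(s_2, k_2) = 0x2B78D9
s_4 = Round(s_3, k_3) = 0x85F659
s_5 = Round(s_4, k_4) = 0xAEE356
s_6 = Round(s_5, k_5) = 0x0E6BC5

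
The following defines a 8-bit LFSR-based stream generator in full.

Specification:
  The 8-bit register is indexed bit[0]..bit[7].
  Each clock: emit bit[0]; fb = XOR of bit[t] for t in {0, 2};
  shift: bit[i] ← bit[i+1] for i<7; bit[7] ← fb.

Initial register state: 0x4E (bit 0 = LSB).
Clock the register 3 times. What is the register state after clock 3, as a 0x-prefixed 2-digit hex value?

0xA9

reg_0 = 0x4E
clock 1: out=0, reg = 0xA7
clock 2: out=1, reg = 0x53
clock 3: out=1, reg = 0xA9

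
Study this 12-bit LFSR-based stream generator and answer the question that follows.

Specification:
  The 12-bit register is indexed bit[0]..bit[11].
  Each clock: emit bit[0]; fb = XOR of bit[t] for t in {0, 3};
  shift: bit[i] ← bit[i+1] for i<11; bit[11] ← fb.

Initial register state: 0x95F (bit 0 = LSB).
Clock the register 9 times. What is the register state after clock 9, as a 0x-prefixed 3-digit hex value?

0x3A4

reg_0 = 0x95F
clock 1: out=1, reg = 0x4AF
clock 2: out=1, reg = 0x257
clock 3: out=1, reg = 0x92B
clock 4: out=1, reg = 0x495
clock 5: out=1, reg = 0xA4A
clock 6: out=0, reg = 0xD25
clock 7: out=1, reg = 0xE92
clock 8: out=0, reg = 0x749
clock 9: out=1, reg = 0x3A4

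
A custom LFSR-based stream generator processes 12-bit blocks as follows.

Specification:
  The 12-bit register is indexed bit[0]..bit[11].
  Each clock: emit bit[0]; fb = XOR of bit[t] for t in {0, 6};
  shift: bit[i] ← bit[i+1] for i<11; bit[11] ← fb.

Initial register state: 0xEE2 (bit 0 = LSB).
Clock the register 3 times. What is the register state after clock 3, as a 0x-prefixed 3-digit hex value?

0x3DC

reg_0 = 0xEE2
clock 1: out=0, reg = 0xF71
clock 2: out=1, reg = 0x7B8
clock 3: out=0, reg = 0x3DC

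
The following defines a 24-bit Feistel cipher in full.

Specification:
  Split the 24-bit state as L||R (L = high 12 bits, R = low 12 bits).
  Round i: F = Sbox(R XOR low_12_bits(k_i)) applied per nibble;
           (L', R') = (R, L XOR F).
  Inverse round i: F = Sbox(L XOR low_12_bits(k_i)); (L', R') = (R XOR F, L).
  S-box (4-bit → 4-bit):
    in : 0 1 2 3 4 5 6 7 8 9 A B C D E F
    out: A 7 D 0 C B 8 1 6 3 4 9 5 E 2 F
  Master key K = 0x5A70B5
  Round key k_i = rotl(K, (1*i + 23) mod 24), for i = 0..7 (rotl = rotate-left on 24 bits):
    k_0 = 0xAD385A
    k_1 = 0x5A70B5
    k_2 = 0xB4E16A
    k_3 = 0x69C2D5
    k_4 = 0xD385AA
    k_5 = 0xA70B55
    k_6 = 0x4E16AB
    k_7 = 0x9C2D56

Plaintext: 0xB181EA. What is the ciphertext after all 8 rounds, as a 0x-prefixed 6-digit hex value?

s_0 = plaintext = 0xB181EA
s_1 = Round(s_0, k_0) = 0x1EA882
s_2 = Round(s_1, k_1) = 0x8827EB
s_3 = Round(s_2, k_2) = 0x7EB0E5
s_4 = Round(s_3, k_3) = 0x0E5AE1
s_5 = Round(s_4, k_4) = 0xAE1F2C
s_6 = Round(s_5, k_5) = 0xF2C6F2
s_7 = Round(s_6, k_6) = 0x6F259F
s_8 = Round(s_7, k_7) = 0x59F0A1

0x59F0A1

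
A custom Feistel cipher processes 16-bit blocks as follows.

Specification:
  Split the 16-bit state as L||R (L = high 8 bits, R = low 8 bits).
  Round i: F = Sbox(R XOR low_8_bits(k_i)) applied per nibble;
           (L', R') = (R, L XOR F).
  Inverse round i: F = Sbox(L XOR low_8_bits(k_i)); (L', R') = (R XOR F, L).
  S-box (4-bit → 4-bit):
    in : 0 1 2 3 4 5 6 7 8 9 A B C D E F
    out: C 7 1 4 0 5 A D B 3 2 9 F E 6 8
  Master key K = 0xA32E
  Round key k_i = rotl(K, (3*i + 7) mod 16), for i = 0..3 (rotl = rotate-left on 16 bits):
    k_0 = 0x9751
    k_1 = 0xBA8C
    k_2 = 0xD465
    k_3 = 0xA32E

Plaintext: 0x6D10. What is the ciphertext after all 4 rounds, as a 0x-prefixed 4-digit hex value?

s_0 = plaintext = 0x6D10
s_1 = Round(s_0, k_0) = 0x106A
s_2 = Round(s_1, k_1) = 0x6A7A
s_3 = Round(s_2, k_2) = 0x7A12
s_4 = Round(s_3, k_3) = 0x1235

0x1235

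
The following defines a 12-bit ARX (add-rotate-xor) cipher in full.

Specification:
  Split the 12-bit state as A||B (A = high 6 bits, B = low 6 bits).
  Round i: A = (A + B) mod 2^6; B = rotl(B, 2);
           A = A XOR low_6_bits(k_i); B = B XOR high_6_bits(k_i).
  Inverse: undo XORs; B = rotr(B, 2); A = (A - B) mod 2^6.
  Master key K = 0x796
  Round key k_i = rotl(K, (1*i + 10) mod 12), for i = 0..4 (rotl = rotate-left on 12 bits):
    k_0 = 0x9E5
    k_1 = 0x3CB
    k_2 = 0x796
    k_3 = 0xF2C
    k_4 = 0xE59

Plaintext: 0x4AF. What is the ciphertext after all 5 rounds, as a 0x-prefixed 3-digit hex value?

s_0 = plaintext = 0x4AF
s_1 = Round(s_0, k_0) = 0x919
s_2 = Round(s_1, k_1) = 0xDAA
s_3 = Round(s_2, k_2) = 0xDB4
s_4 = Round(s_3, k_3) = 0x1AF
s_5 = Round(s_4, k_4) = 0xB07

0xB07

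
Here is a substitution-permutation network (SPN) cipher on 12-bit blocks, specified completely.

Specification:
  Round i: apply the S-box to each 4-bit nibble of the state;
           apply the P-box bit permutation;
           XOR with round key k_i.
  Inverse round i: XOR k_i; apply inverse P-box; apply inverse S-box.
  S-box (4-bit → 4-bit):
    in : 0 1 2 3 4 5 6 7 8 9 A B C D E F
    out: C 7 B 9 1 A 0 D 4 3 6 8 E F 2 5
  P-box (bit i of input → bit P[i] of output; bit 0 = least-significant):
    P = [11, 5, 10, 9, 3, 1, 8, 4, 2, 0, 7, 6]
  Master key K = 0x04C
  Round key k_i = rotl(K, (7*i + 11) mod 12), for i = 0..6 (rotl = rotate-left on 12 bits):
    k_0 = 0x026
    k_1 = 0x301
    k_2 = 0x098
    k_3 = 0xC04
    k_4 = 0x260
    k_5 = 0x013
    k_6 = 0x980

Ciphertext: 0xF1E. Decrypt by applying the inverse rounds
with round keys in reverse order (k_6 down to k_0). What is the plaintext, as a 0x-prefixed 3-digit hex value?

0x983

s_0 = ciphertext = 0xF1E
s_1 = InvRound(s_0, k_6) = 0xF20
s_2 = InvRound(s_1, k_5) = 0xECD
s_3 = InvRound(s_2, k_4) = 0x141
s_4 = InvRound(s_3, k_3) = 0x28F
s_5 = InvRound(s_4, k_2) = 0x95B
s_6 = InvRound(s_5, k_1) = 0xB23
s_7 = InvRound(s_6, k_0) = 0x983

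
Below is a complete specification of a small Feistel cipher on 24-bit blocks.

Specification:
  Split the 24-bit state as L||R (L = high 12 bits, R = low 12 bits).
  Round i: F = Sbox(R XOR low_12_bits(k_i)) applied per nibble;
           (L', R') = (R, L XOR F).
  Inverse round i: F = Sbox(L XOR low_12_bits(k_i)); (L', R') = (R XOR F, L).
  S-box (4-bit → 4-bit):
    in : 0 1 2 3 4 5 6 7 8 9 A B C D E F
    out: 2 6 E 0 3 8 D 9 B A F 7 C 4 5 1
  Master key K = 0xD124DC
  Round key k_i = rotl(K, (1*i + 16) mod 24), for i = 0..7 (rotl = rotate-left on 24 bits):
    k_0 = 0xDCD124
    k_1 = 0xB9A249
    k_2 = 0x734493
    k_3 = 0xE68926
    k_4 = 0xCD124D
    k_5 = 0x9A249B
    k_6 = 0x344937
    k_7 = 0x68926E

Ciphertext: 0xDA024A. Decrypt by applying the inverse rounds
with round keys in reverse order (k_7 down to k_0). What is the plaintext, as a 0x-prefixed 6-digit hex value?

0x1ADB8A

s_0 = ciphertext = 0xDA024A
s_1 = InvRound(s_0, k_7) = 0x38FDA0
s_2 = InvRound(s_1, k_6) = 0x2DB38F
s_3 = InvRound(s_2, k_5) = 0xEBD2DB
s_4 = InvRound(s_3, k_4) = 0xEC9EBD
s_5 = InvRound(s_4, k_3) = 0x7ECEC9
s_6 = InvRound(s_5, k_2) = 0xE587EC
s_7 = InvRound(s_6, k_1) = 0xB8AE58
s_8 = InvRound(s_7, k_0) = 0x1ADB8A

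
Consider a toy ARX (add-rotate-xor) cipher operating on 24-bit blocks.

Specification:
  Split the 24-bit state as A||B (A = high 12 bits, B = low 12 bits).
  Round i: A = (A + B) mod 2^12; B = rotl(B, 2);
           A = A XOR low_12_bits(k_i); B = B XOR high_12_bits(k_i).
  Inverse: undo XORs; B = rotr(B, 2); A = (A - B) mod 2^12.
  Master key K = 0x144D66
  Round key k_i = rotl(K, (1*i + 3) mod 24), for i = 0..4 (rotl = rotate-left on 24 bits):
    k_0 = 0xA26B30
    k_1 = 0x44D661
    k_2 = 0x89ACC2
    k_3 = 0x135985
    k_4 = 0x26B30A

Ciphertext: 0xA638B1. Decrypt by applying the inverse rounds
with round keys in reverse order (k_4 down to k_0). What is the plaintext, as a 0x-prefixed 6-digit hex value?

s_0 = ciphertext = 0xA638B1
s_1 = InvRound(s_0, k_4) = 0xEB3AB6
s_2 = InvRound(s_1, k_3) = 0x856EE0
s_3 = InvRound(s_2, k_2) = 0xAF699E
s_4 = InvRound(s_3, k_1) = 0xD23F74
s_5 = InvRound(s_4, k_0) = 0xCBF954

0xCBF954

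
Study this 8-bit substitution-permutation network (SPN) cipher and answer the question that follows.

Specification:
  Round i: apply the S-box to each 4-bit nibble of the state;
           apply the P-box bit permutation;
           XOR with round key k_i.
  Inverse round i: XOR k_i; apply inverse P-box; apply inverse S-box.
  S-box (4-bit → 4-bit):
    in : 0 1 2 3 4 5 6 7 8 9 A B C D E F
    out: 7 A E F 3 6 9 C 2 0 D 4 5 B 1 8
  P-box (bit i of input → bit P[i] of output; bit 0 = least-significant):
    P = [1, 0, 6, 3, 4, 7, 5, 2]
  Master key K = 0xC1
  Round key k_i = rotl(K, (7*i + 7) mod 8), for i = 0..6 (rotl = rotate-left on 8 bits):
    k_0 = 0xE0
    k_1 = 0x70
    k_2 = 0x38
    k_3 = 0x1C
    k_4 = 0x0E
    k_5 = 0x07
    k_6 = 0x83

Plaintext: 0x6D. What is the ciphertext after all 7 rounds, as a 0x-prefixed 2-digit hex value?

0x9A

s_0 = plaintext = 0x6D
s_1 = Round(s_0, k_0) = 0xFF
s_2 = Round(s_1, k_1) = 0x7C
s_3 = Round(s_2, k_2) = 0x5E
s_4 = Round(s_3, k_3) = 0xBE
s_5 = Round(s_4, k_4) = 0x2C
s_6 = Round(s_5, k_5) = 0xE1
s_7 = Round(s_6, k_6) = 0x9A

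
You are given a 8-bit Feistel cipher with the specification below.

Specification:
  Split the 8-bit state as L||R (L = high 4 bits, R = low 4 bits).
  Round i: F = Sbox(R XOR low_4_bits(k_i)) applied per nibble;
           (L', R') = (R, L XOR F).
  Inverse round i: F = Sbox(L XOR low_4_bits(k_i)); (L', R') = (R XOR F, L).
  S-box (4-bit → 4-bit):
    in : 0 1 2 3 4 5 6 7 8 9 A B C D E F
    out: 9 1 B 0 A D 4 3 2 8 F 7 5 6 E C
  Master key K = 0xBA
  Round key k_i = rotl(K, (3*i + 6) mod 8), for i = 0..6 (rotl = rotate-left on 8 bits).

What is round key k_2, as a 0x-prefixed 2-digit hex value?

K = 0xBA
k_0 = rotl(K, (3*0+6) mod 8) = rotl(K, 6) = 0xAE
k_1 = rotl(K, (3*1+6) mod 8) = rotl(K, 1) = 0x75
k_2 = rotl(K, (3*2+6) mod 8) = rotl(K, 4) = 0xAB

0xAB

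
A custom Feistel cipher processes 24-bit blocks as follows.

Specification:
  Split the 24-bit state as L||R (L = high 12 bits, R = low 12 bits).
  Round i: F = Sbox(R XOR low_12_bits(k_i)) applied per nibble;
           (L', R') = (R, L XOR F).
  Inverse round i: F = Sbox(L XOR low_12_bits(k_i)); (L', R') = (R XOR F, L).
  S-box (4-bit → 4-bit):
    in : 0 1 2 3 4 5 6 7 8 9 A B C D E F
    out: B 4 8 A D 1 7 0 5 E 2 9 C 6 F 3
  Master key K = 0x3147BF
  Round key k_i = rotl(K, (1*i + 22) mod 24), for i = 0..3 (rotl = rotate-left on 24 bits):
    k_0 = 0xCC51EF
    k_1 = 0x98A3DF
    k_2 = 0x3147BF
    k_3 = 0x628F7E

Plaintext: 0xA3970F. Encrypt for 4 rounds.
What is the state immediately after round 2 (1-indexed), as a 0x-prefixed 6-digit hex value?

0xDC2849

s_0 = plaintext = 0xA3970F
s_1 = Round(s_0, k_0) = 0x70FDC2
s_2 = Round(s_1, k_1) = 0xDC2849
s_3 = Round(s_2, k_2) = 0x849EF5
s_4 = Round(s_3, k_3) = 0xEF5C10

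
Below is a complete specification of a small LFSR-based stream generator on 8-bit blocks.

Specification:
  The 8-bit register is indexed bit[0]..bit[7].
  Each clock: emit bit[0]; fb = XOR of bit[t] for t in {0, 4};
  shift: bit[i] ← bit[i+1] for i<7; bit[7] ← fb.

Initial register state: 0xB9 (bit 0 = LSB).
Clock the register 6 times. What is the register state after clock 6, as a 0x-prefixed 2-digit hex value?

reg_0 = 0xB9
clock 1: out=1, reg = 0x5C
clock 2: out=0, reg = 0xAE
clock 3: out=0, reg = 0x57
clock 4: out=1, reg = 0x2B
clock 5: out=1, reg = 0x95
clock 6: out=1, reg = 0x4A

0x4A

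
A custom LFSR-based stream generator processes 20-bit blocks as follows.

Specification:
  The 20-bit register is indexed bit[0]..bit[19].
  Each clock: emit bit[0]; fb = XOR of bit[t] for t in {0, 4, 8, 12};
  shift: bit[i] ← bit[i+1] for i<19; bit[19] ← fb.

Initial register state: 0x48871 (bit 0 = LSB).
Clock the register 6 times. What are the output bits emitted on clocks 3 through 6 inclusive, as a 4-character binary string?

0011

reg_0 = 0x48871
clock 1: out=1, reg = 0x24438
clock 2: out=0, reg = 0x9221C
clock 3: out=0, reg = 0xC910E
clock 4: out=0, reg = 0x64887
clock 5: out=1, reg = 0xB2443
clock 6: out=1, reg = 0xD9221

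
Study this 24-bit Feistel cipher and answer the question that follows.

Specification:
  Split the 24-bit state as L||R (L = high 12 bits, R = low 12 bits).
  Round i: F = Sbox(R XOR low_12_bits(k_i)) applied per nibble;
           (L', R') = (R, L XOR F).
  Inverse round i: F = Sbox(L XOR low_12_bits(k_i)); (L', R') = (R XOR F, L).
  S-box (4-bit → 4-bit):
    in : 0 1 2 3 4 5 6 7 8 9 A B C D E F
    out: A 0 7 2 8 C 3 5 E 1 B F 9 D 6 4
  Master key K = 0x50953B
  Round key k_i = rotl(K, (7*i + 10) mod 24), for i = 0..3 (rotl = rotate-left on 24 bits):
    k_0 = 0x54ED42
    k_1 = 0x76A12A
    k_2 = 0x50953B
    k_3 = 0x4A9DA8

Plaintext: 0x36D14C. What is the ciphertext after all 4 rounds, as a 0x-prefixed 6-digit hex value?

s_0 = plaintext = 0x36D14C
s_1 = Round(s_0, k_0) = 0x14CACB
s_2 = Round(s_1, k_1) = 0xACBE2C
s_3 = Round(s_2, k_2) = 0xE2C5CE
s_4 = Round(s_3, k_3) = 0x5CE01F

0x5CE01F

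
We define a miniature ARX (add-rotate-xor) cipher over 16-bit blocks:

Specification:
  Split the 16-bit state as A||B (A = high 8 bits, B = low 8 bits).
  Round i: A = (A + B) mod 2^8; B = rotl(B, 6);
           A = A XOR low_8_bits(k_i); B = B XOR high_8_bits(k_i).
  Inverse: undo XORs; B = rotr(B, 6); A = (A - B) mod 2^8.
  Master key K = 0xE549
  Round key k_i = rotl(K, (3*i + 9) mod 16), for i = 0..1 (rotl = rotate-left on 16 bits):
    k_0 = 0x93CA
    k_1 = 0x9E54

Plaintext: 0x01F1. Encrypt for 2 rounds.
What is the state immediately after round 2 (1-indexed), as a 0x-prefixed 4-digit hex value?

s_0 = plaintext = 0x01F1
s_1 = Round(s_0, k_0) = 0x38EF
s_2 = Round(s_1, k_1) = 0x7365

0x7365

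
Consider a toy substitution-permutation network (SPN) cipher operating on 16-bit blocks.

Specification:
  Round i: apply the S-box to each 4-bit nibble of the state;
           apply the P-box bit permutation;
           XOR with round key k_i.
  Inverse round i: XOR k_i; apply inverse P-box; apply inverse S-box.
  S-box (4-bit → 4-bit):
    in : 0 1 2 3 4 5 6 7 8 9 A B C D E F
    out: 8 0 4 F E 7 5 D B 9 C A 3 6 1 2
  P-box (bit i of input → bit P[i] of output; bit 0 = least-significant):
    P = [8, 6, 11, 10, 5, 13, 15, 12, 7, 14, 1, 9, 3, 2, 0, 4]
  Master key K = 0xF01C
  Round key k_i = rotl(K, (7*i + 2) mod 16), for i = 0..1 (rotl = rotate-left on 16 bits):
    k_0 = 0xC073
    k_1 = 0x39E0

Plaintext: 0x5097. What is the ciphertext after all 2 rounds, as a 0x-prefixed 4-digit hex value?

s_0 = plaintext = 0x5097
s_1 = Round(s_0, k_0) = 0xDF5E
s_2 = Round(s_1, k_1) = 0xD8C5

0xD8C5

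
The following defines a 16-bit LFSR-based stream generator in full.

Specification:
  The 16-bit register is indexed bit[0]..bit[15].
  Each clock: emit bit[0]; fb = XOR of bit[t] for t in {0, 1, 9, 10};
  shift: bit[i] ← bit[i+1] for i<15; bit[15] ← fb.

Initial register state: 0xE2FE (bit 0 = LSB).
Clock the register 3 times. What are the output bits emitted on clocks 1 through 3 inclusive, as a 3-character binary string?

011

reg_0 = 0xE2FE
clock 1: out=0, reg = 0x717F
clock 2: out=1, reg = 0x38BF
clock 3: out=1, reg = 0x1C5F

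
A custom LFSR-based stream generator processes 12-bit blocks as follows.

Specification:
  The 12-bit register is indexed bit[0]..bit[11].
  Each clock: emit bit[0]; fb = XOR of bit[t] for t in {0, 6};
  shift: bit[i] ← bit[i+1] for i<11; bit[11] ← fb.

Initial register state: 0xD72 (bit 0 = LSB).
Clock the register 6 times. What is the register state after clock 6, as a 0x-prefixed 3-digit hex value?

reg_0 = 0xD72
clock 1: out=0, reg = 0xEB9
clock 2: out=1, reg = 0xF5C
clock 3: out=0, reg = 0xFAE
clock 4: out=0, reg = 0x7D7
clock 5: out=1, reg = 0x3EB
clock 6: out=1, reg = 0x1F5

0x1F5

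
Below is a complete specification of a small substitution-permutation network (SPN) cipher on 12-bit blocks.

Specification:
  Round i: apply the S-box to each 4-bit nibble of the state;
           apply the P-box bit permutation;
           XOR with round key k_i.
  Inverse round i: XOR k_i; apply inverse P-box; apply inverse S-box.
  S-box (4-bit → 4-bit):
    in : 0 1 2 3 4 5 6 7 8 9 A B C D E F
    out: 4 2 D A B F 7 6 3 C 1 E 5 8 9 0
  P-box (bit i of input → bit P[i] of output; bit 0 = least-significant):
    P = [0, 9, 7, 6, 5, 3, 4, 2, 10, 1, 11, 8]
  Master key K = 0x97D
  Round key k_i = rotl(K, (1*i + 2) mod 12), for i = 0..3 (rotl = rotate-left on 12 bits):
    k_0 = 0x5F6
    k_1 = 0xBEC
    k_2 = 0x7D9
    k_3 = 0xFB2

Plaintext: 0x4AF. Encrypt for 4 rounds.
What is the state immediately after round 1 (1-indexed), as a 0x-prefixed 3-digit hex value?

0x0D4

s_0 = plaintext = 0x4AF
s_1 = Round(s_0, k_0) = 0x0D4
s_2 = Round(s_1, k_1) = 0x1A9
s_3 = Round(s_2, k_2) = 0x73B
s_4 = Round(s_3, k_3) = 0x57C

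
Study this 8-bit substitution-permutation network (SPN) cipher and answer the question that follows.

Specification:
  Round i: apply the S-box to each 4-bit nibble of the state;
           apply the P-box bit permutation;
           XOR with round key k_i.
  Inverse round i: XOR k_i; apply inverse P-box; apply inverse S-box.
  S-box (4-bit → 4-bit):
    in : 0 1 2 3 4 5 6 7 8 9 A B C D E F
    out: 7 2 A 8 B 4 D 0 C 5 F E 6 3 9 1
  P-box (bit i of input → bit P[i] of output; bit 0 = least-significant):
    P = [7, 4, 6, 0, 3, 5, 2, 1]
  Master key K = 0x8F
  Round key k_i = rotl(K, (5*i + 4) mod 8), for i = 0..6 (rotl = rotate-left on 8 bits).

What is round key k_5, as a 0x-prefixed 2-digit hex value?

K = 0x8F
k_0 = rotl(K, (5*0+4) mod 8) = rotl(K, 4) = 0xF8
k_1 = rotl(K, (5*1+4) mod 8) = rotl(K, 1) = 0x1F
k_2 = rotl(K, (5*2+4) mod 8) = rotl(K, 6) = 0xE3
k_3 = rotl(K, (5*3+4) mod 8) = rotl(K, 3) = 0x7C
k_4 = rotl(K, (5*4+4) mod 8) = rotl(K, 0) = 0x8F
k_5 = rotl(K, (5*5+4) mod 8) = rotl(K, 5) = 0xF1

0xF1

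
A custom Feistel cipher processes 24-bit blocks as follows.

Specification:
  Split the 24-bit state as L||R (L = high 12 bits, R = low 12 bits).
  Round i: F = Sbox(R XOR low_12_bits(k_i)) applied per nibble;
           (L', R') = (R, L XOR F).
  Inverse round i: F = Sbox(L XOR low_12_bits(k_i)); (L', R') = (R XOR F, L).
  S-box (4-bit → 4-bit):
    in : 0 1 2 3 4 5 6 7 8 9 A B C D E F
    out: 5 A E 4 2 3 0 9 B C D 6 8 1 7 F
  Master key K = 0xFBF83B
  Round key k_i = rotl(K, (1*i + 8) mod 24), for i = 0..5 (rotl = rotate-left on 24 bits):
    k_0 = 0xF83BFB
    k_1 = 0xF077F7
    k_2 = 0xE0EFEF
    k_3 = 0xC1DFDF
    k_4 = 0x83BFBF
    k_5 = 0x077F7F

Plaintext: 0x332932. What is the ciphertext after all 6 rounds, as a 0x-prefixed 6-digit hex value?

s_0 = plaintext = 0x332932
s_1 = Round(s_0, k_0) = 0x932DBE
s_2 = Round(s_1, k_1) = 0xDBE41E
s_3 = Round(s_2, k_2) = 0x41EB44
s_4 = Round(s_3, k_3) = 0xB446D8
s_5 = Round(s_4, k_4) = 0x6D874D
s_6 = Round(s_5, k_5) = 0x74DD96

0x74DD96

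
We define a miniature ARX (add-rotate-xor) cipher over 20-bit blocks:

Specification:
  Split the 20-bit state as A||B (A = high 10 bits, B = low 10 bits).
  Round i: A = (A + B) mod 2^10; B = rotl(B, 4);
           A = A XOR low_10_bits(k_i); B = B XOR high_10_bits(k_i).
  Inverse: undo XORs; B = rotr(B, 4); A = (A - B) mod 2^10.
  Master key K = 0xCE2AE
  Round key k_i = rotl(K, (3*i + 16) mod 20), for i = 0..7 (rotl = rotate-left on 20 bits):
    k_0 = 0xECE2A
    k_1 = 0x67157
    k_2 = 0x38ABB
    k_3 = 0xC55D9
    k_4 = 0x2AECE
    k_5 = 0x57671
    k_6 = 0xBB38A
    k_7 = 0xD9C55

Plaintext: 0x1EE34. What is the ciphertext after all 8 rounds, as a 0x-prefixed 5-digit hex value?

s_0 = plaintext = 0x1EE34
s_1 = Round(s_0, k_0) = 0x214FB
s_2 = Round(s_1, k_1) = 0x35E2F
s_3 = Round(s_2, k_2) = 0x6F61A
s_4 = Round(s_3, k_3) = 0x83ABD
s_5 = Round(s_4, k_4) = 0x81771
s_6 = Round(s_5, k_5) = 0xC1E40
s_7 = Round(s_6, k_6) = 0xB36E5
s_8 = Round(s_7, k_7) = 0x79D3C

0x79D3C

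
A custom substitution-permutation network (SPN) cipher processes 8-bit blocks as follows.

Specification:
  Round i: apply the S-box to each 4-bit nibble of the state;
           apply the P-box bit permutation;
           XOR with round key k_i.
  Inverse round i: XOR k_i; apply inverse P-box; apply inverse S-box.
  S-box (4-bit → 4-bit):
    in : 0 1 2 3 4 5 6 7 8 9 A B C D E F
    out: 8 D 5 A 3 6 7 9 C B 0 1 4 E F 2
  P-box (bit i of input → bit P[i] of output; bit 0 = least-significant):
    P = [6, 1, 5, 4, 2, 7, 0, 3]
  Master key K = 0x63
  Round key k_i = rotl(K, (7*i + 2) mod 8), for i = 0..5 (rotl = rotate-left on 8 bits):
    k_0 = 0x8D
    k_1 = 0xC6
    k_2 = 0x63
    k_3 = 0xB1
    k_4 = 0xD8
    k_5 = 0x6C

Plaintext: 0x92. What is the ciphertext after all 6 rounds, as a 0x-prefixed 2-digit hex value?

0xEA

s_0 = plaintext = 0x92
s_1 = Round(s_0, k_0) = 0x61
s_2 = Round(s_1, k_1) = 0x33
s_3 = Round(s_2, k_2) = 0xF9
s_4 = Round(s_3, k_3) = 0x63
s_5 = Round(s_4, k_4) = 0x4F
s_6 = Round(s_5, k_5) = 0xEA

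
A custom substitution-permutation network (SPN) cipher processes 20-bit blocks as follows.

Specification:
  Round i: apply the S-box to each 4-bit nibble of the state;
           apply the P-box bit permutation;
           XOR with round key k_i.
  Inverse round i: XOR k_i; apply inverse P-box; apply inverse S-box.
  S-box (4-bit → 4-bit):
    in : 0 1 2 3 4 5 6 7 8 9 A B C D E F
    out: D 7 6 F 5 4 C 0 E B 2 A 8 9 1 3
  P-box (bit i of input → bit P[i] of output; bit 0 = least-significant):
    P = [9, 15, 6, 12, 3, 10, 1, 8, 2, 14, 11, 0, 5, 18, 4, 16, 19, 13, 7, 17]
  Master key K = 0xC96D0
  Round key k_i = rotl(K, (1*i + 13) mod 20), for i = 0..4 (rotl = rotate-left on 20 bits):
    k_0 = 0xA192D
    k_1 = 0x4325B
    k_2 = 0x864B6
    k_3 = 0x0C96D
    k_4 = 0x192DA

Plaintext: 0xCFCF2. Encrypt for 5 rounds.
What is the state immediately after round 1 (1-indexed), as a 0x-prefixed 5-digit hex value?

0xC9D44

s_0 = plaintext = 0xCFCF2
s_1 = Round(s_0, k_0) = 0xC9D44
s_2 = Round(s_1, k_1) = 0x33034
s_3 = Round(s_2, k_2) = 0x74B49
s_4 = Round(s_3, k_3) = 0x01B56
s_5 = Round(s_4, k_4) = 0xFC229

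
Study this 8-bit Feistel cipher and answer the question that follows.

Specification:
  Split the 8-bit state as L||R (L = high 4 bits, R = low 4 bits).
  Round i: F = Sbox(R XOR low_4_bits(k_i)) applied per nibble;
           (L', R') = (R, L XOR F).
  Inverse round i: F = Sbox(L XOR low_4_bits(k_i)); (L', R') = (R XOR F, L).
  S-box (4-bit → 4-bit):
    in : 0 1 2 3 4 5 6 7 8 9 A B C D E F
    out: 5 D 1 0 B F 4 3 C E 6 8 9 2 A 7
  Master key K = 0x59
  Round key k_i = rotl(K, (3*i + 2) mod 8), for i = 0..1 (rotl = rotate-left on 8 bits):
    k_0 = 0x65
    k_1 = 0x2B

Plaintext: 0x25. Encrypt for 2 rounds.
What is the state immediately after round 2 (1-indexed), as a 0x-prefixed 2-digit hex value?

0x7C

s_0 = plaintext = 0x25
s_1 = Round(s_0, k_0) = 0x57
s_2 = Round(s_1, k_1) = 0x7C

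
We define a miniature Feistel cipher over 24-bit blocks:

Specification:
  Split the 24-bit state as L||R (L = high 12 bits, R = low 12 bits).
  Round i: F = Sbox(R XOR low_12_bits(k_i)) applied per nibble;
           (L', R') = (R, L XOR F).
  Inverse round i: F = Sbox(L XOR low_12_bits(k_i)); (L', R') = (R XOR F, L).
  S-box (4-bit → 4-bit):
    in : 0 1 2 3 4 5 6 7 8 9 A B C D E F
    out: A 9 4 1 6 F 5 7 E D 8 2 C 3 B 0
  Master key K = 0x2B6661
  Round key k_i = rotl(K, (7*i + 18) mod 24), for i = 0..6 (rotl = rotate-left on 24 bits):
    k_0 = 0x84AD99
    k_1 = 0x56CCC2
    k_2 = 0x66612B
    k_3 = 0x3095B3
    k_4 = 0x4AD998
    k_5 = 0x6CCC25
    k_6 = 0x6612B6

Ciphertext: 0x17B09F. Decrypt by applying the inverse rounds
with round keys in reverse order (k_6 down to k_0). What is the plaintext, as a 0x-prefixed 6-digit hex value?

0x2EEFE7

s_0 = ciphertext = 0x17B09F
s_1 = InvRound(s_0, k_6) = 0x15C17B
s_2 = InvRound(s_1, k_5) = 0x20615C
s_3 = InvRound(s_2, k_4) = 0x387206
s_4 = InvRound(s_3, k_3) = 0x710387
s_5 = InvRound(s_4, k_2) = 0x695710
s_6 = InvRound(s_5, k_1) = 0xFE7695
s_7 = InvRound(s_6, k_0) = 0x2EEFE7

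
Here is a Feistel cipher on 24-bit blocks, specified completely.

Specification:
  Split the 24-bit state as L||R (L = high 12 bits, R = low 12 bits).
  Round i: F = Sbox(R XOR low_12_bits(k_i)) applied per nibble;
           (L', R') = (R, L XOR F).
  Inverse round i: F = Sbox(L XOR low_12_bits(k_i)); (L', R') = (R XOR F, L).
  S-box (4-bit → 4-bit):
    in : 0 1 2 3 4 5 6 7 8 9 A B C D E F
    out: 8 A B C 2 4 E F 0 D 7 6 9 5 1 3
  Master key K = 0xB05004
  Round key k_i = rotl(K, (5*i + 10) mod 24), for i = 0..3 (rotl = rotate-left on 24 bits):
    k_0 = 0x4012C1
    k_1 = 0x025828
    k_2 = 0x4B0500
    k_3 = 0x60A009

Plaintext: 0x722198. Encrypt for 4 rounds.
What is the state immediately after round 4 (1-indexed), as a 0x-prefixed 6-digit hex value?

s_0 = plaintext = 0x722198
s_1 = Round(s_0, k_0) = 0x198B6F
s_2 = Round(s_1, k_1) = 0xB6FDB7
s_3 = Round(s_2, k_2) = 0xDB7B00
s_4 = Round(s_3, k_3) = 0xB00B3A

0xB00B3A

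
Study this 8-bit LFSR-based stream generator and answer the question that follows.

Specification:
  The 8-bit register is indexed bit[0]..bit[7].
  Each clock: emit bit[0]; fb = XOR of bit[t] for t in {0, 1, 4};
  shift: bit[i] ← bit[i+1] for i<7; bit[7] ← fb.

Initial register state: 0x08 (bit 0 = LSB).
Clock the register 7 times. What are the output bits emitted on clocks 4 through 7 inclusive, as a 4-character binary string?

reg_0 = 0x08
clock 1: out=0, reg = 0x04
clock 2: out=0, reg = 0x02
clock 3: out=0, reg = 0x81
clock 4: out=1, reg = 0xC0
clock 5: out=0, reg = 0x60
clock 6: out=0, reg = 0x30
clock 7: out=0, reg = 0x98

1000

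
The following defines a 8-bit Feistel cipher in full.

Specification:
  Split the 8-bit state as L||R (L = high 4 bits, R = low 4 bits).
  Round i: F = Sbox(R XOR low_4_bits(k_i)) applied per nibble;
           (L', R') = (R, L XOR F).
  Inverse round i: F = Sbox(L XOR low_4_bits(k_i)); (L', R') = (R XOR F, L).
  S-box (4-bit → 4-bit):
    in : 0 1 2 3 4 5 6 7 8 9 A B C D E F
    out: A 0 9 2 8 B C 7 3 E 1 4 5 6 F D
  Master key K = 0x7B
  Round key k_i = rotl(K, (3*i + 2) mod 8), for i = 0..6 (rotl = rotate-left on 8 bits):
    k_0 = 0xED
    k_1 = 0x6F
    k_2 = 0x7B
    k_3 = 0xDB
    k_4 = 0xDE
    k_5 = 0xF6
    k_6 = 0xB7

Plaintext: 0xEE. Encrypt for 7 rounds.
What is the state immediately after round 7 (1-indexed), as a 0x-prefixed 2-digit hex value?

s_0 = plaintext = 0xEE
s_1 = Round(s_0, k_0) = 0xEC
s_2 = Round(s_1, k_1) = 0xCC
s_3 = Round(s_2, k_2) = 0xCB
s_4 = Round(s_3, k_3) = 0xB6
s_5 = Round(s_4, k_4) = 0x68
s_6 = Round(s_5, k_5) = 0x89
s_7 = Round(s_6, k_6) = 0x97

0x97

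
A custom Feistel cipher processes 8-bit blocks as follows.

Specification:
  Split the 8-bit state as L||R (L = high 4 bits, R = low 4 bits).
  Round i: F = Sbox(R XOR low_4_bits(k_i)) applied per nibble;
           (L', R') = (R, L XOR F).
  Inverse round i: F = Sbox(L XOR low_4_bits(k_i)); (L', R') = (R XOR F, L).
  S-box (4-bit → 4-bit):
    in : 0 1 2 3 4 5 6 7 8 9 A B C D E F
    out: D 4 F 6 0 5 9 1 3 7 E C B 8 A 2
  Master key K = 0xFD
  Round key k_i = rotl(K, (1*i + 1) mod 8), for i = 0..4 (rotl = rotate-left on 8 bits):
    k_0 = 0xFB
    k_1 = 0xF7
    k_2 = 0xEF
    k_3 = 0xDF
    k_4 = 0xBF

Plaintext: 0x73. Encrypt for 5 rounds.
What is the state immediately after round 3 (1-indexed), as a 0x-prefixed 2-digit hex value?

0x5A

s_0 = plaintext = 0x73
s_1 = Round(s_0, k_0) = 0x34
s_2 = Round(s_1, k_1) = 0x45
s_3 = Round(s_2, k_2) = 0x5A
s_4 = Round(s_3, k_3) = 0xA0
s_5 = Round(s_4, k_4) = 0x08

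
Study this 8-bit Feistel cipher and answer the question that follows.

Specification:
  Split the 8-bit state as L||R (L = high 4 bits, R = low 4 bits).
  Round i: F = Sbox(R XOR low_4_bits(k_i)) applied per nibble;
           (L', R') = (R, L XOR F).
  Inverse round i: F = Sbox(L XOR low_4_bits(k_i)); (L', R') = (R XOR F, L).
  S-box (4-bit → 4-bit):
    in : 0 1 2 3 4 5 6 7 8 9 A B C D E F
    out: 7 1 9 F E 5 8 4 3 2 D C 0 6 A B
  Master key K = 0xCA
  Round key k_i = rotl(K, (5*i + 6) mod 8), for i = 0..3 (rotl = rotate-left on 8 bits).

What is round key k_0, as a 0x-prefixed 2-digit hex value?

0xB2

K = 0xCA
k_0 = rotl(K, (5*0+6) mod 8) = rotl(K, 6) = 0xB2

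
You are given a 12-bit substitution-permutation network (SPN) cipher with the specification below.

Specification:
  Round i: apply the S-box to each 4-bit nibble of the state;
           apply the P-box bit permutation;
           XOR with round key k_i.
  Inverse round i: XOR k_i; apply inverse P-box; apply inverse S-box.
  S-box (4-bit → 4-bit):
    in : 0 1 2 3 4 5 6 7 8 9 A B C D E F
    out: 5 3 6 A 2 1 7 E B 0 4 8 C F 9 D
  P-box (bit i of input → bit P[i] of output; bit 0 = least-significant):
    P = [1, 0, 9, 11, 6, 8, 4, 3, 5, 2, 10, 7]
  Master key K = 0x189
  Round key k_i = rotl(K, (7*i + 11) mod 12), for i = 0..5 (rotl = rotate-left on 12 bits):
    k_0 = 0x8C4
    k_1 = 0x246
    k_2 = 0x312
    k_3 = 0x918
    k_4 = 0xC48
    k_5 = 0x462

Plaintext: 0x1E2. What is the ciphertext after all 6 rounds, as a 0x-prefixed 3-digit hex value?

0xA99

s_0 = plaintext = 0x1E2
s_1 = Round(s_0, k_0) = 0xAA9
s_2 = Round(s_1, k_1) = 0x656
s_3 = Round(s_2, k_2) = 0x575
s_4 = Round(s_3, k_3) = 0x822
s_5 = Round(s_4, k_4) = 0xFFD
s_6 = Round(s_5, k_5) = 0xA99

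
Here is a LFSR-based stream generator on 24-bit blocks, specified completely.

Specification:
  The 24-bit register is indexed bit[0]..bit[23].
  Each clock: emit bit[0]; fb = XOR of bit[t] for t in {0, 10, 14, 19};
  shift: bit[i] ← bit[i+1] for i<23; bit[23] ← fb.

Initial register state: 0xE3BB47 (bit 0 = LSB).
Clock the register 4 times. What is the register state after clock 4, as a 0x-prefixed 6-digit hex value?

reg_0 = 0xE3BB47
clock 1: out=1, reg = 0xF1DDA3
clock 2: out=1, reg = 0xF8EED1
clock 3: out=1, reg = 0x7C7768
clock 4: out=0, reg = 0xBE3BB4

0xBE3BB4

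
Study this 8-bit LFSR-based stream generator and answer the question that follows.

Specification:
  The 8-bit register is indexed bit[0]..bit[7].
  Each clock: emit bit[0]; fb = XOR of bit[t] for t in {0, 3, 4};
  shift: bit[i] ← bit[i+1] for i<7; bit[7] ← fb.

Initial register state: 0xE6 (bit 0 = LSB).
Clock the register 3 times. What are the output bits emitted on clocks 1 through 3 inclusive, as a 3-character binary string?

reg_0 = 0xE6
clock 1: out=0, reg = 0x73
clock 2: out=1, reg = 0x39
clock 3: out=1, reg = 0x9C

011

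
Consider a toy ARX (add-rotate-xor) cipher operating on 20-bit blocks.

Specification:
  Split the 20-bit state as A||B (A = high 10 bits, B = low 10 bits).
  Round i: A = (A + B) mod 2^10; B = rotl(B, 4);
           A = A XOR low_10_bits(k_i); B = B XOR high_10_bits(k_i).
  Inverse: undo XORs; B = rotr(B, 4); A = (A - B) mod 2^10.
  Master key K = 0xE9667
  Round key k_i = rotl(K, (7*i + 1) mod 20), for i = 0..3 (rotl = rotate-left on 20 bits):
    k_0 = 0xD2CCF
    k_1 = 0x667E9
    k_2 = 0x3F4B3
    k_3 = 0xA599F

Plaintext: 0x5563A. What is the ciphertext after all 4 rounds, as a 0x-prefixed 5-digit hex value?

s_0 = plaintext = 0x5563A
s_1 = Round(s_0, k_0) = 0xD00E3
s_2 = Round(s_1, k_1) = 0xF2BAA
s_3 = Round(s_2, k_2) = 0xF1E53
s_4 = Round(s_3, k_3) = 0xE17AF

0xE17AF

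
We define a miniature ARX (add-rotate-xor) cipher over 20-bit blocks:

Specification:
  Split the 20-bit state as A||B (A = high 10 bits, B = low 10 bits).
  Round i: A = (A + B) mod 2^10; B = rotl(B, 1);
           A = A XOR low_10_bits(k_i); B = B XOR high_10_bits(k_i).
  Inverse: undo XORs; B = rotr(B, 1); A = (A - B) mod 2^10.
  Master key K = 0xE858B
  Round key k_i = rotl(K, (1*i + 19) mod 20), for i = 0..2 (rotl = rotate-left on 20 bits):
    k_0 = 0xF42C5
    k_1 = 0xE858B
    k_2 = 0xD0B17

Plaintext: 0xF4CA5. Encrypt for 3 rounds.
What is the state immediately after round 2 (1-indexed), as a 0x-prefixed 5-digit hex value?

s_0 = plaintext = 0xF4CA5
s_1 = Round(s_0, k_0) = 0xAF69A
s_2 = Round(s_1, k_1) = 0x37294
s_3 = Round(s_2, k_2) = 0x19E6B

0x37294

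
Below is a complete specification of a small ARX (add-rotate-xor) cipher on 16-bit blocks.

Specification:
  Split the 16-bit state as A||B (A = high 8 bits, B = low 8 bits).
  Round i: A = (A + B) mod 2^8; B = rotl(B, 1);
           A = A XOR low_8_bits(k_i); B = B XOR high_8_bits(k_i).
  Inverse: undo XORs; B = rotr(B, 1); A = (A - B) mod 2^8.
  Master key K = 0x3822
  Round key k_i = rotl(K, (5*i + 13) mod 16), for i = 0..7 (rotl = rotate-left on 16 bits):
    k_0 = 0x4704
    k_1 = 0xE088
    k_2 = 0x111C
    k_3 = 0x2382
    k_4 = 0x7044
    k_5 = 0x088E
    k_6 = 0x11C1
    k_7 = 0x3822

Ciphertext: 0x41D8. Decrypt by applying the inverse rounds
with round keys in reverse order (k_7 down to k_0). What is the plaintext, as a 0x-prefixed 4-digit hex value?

0x11EA

s_0 = ciphertext = 0x41D8
s_1 = InvRound(s_0, k_7) = 0xF370
s_2 = InvRound(s_1, k_6) = 0x82B0
s_3 = InvRound(s_2, k_5) = 0xB05C
s_4 = InvRound(s_3, k_4) = 0xDE16
s_5 = InvRound(s_4, k_3) = 0xC29A
s_6 = InvRound(s_5, k_2) = 0x19C5
s_7 = InvRound(s_6, k_1) = 0xFF92
s_8 = InvRound(s_7, k_0) = 0x11EA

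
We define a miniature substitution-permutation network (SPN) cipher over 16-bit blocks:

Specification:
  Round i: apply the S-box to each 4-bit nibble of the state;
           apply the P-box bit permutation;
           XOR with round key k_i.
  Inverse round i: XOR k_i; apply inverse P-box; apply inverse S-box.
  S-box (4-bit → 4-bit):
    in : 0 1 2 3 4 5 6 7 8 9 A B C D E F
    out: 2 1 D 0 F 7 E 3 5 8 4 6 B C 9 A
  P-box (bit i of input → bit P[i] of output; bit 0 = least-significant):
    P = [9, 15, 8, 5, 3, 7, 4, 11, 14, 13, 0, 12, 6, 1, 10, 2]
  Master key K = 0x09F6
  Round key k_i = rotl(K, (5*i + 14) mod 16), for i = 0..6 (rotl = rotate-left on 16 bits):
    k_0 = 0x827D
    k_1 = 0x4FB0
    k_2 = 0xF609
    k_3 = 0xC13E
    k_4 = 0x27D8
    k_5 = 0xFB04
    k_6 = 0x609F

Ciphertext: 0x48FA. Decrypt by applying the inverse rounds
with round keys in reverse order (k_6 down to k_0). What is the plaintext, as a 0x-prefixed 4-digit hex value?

s_0 = ciphertext = 0x48FA
s_1 = InvRound(s_0, k_6) = 0xEB99
s_2 = InvRound(s_1, k_5) = 0x9D53
s_3 = InvRound(s_2, k_4) = 0x06C7
s_4 = InvRound(s_3, k_3) = 0x8854
s_5 = InvRound(s_4, k_2) = 0x2421
s_6 = InvRound(s_5, k_1) = 0x3568
s_7 = InvRound(s_6, k_0) = 0xD6A5

0xD6A5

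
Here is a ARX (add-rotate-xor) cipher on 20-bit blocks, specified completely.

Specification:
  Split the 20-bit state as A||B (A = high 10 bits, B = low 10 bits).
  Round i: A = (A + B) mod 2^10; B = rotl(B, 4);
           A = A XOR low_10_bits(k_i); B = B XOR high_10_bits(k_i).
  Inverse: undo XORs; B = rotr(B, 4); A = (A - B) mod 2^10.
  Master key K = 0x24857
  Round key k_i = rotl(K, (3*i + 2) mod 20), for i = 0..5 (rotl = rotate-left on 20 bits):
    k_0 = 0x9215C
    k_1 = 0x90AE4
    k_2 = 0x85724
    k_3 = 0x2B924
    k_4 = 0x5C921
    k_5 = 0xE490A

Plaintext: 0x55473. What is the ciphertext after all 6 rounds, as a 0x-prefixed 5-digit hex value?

s_0 = plaintext = 0x55473
s_1 = Round(s_0, k_0) = 0x25179
s_2 = Round(s_1, k_1) = 0x3A5D7
s_3 = Round(s_2, k_2) = 0x79362
s_4 = Round(s_3, k_3) = 0x18A83
s_5 = Round(s_4, k_4) = 0xF1148
s_6 = Round(s_5, k_5) = 0x01B17

0x01B17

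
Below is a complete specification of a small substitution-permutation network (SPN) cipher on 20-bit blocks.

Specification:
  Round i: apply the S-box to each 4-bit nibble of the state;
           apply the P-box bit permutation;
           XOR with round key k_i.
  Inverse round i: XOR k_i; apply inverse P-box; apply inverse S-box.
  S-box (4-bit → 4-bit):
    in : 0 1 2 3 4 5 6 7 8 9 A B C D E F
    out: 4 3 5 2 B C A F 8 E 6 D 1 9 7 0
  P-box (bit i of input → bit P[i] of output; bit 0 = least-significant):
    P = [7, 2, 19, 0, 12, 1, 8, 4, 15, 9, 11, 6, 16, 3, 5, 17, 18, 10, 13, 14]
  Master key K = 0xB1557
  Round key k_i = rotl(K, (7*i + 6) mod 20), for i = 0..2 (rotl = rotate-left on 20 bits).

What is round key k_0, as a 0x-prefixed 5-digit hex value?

K = 0xB1557
k_0 = rotl(K, (7*0+6) mod 20) = rotl(K, 6) = 0x555EC

0x555EC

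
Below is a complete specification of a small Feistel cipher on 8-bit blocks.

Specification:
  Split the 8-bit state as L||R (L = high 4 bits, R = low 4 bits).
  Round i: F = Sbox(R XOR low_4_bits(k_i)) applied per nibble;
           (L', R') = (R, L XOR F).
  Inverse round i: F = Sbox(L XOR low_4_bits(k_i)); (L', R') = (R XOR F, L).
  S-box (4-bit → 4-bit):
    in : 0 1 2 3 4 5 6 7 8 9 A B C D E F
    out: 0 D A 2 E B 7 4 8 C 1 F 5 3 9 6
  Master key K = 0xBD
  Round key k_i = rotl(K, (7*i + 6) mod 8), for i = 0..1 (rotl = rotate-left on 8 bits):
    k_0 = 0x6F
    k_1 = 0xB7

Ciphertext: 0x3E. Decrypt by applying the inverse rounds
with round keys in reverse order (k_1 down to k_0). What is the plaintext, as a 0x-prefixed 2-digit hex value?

s_0 = ciphertext = 0x3E
s_1 = InvRound(s_0, k_1) = 0x03
s_2 = InvRound(s_1, k_0) = 0x50

0x50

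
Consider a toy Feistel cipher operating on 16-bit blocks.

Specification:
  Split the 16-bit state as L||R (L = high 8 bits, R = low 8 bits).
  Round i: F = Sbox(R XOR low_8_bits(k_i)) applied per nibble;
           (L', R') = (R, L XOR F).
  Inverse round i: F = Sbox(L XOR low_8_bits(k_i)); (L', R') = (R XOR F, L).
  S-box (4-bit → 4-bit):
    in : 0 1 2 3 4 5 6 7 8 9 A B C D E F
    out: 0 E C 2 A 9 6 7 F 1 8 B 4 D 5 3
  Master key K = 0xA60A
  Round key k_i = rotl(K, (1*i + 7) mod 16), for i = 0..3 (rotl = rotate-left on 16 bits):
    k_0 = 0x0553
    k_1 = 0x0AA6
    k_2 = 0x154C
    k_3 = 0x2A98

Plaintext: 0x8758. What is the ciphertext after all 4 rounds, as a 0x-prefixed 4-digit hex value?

0x58D0

s_0 = plaintext = 0x8758
s_1 = Round(s_0, k_0) = 0x588C
s_2 = Round(s_1, k_1) = 0x8C90
s_3 = Round(s_2, k_2) = 0x9058
s_4 = Round(s_3, k_3) = 0x58D0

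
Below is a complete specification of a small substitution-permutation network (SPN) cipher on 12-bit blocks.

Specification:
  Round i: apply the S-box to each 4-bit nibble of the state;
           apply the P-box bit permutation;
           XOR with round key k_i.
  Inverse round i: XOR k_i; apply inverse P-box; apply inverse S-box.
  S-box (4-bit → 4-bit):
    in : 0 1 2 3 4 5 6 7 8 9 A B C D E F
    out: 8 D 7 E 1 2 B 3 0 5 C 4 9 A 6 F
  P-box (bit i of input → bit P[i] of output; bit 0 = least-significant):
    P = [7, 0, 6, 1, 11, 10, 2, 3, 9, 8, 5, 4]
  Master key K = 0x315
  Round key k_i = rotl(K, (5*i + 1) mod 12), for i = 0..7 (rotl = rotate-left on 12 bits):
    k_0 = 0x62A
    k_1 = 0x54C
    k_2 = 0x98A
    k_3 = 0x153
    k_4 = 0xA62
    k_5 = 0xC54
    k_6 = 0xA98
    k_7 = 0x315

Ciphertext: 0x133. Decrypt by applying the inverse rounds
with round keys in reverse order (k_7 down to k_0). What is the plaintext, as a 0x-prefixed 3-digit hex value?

0x63A

s_0 = ciphertext = 0x133
s_1 = InvRound(s_0, k_7) = 0x9B0
s_2 = InvRound(s_1, k_6) = 0x208
s_3 = InvRound(s_2, k_5) = 0xCFB
s_4 = InvRound(s_3, k_4) = 0xCD7
s_5 = InvRound(s_4, k_3) = 0x524
s_6 = InvRound(s_5, k_2) = 0xBFC
s_7 = InvRound(s_6, k_1) = 0x174
s_8 = InvRound(s_7, k_0) = 0x63A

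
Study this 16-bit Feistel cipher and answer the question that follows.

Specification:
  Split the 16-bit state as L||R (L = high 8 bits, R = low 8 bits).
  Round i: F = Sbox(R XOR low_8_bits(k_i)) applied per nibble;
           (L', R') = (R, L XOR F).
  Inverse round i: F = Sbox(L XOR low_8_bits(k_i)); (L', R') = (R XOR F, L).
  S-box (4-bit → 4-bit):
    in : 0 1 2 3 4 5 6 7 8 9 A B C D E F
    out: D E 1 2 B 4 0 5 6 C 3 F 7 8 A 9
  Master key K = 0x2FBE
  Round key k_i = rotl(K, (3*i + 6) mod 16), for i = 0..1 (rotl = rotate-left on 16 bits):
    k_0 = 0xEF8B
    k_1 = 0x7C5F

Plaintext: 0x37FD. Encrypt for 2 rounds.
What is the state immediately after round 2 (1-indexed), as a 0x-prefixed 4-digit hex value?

s_0 = plaintext = 0x37FD
s_1 = Round(s_0, k_0) = 0xFD67
s_2 = Round(s_1, k_1) = 0x67DB

0x67DB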